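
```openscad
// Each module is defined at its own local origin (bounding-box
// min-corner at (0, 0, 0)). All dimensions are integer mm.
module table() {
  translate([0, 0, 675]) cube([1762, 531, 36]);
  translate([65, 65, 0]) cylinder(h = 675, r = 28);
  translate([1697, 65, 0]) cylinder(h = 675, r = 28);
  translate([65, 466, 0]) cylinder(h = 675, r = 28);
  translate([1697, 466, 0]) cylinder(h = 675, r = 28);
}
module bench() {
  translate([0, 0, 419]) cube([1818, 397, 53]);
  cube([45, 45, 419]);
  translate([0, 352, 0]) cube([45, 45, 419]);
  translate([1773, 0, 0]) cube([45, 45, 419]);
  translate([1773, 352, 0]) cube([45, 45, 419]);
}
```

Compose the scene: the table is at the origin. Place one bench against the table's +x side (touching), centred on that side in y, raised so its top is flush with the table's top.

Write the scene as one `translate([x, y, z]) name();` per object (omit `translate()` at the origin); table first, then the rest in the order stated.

table();
translate([1762, 67, 239]) bench();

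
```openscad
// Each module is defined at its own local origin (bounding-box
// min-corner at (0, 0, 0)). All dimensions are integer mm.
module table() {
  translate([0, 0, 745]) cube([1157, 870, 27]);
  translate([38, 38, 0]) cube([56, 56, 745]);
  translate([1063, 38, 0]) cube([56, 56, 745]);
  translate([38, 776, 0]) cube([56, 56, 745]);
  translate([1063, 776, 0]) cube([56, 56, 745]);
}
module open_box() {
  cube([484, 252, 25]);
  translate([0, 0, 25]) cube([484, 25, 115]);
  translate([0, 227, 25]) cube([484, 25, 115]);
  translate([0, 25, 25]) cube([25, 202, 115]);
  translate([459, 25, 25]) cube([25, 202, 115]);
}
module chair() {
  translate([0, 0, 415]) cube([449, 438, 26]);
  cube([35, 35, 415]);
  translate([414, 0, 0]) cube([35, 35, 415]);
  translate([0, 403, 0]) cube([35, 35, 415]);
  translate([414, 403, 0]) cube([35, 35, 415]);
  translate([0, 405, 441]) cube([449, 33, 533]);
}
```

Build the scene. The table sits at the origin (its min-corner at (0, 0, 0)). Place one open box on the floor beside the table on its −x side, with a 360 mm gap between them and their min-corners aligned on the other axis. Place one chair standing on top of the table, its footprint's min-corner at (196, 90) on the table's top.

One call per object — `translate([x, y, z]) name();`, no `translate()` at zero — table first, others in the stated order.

table();
translate([-844, 0, 0]) open_box();
translate([196, 90, 772]) chair();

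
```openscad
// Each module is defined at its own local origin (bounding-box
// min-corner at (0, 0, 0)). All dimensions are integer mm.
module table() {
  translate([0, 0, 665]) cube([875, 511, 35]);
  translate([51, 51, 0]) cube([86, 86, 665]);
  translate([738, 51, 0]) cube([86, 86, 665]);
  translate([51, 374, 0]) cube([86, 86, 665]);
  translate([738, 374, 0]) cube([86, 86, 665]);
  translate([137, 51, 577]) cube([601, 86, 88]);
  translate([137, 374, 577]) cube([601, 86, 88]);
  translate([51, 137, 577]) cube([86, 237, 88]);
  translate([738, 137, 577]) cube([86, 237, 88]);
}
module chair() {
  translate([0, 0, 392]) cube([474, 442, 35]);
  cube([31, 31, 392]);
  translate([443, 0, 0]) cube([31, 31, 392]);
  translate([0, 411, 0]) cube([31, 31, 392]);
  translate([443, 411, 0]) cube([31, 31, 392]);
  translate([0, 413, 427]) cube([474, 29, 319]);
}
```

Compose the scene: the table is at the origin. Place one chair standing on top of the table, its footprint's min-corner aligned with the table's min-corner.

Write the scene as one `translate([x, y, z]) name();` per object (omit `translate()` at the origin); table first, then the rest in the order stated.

table();
translate([0, 0, 700]) chair();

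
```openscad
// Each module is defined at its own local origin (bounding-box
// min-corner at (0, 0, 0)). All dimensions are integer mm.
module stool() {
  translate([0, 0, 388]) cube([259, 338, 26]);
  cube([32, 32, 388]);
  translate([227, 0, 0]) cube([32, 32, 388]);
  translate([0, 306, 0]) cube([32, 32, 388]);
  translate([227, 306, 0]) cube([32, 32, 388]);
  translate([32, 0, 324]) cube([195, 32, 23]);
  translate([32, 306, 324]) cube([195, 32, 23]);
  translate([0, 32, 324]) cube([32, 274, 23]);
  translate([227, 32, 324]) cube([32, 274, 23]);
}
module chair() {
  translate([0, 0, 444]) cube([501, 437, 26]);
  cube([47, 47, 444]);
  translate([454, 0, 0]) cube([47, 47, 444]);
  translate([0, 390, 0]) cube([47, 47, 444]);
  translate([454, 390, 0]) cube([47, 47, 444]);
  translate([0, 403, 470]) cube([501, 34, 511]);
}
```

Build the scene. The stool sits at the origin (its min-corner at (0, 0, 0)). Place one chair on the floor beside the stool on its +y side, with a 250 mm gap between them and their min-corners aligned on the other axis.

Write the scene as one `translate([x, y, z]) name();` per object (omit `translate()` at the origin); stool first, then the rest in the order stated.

stool();
translate([0, 588, 0]) chair();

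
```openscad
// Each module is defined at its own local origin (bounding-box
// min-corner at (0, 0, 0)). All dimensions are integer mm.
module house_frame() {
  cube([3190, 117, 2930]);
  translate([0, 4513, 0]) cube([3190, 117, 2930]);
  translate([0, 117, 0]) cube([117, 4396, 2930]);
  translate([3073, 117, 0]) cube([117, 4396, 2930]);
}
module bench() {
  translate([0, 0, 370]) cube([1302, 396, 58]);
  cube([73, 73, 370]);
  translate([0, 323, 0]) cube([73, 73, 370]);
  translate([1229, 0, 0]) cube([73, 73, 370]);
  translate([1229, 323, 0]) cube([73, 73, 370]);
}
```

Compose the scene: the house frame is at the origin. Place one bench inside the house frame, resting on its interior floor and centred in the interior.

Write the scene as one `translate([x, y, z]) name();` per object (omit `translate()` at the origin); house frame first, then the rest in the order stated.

house_frame();
translate([944, 2117, 0]) bench();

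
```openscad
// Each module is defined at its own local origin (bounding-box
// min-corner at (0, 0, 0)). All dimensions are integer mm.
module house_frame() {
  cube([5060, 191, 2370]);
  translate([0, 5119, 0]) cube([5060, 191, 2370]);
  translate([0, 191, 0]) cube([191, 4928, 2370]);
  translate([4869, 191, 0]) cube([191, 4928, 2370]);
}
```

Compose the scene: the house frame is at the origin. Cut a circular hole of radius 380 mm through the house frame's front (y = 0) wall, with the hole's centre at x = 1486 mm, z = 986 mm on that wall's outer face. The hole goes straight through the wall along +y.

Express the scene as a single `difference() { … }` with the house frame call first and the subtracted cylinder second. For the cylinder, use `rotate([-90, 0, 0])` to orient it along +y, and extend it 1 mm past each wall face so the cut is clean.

difference() {
  house_frame();
  translate([1486, -1, 986]) rotate([-90, 0, 0]) cylinder(h = 193, r = 380);
}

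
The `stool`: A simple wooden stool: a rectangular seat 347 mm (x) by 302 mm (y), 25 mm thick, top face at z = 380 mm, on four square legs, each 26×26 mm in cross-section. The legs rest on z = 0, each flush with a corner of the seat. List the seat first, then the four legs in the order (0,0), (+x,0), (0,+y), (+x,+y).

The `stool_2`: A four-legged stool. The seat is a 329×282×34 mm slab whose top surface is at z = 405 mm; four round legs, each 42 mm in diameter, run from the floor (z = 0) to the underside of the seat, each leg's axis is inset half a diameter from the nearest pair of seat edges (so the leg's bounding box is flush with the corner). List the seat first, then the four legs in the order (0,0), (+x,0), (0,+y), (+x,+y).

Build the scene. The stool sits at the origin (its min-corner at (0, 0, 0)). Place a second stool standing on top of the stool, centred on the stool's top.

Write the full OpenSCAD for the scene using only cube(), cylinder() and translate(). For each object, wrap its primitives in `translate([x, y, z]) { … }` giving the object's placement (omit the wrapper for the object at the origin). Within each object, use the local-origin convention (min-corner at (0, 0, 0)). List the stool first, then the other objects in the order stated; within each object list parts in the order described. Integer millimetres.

translate([0, 0, 355]) cube([347, 302, 25]);
cube([26, 26, 355]);
translate([321, 0, 0]) cube([26, 26, 355]);
translate([0, 276, 0]) cube([26, 26, 355]);
translate([321, 276, 0]) cube([26, 26, 355]);
translate([9, 10, 380]) {
  translate([0, 0, 371]) cube([329, 282, 34]);
  translate([21, 21, 0]) cylinder(h = 371, r = 21);
  translate([308, 21, 0]) cylinder(h = 371, r = 21);
  translate([21, 261, 0]) cylinder(h = 371, r = 21);
  translate([308, 261, 0]) cylinder(h = 371, r = 21);
}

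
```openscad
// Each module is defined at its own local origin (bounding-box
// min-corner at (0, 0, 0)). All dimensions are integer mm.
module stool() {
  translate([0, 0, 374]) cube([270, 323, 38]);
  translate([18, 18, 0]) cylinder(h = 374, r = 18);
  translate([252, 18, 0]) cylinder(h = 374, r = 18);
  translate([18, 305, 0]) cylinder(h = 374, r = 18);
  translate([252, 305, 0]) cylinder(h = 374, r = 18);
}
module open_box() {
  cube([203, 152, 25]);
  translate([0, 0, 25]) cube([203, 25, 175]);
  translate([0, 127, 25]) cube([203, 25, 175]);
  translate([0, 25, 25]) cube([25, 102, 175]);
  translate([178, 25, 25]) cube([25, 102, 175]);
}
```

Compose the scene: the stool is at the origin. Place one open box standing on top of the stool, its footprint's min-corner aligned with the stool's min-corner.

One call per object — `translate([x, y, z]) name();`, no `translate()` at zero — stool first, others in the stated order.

stool();
translate([0, 0, 412]) open_box();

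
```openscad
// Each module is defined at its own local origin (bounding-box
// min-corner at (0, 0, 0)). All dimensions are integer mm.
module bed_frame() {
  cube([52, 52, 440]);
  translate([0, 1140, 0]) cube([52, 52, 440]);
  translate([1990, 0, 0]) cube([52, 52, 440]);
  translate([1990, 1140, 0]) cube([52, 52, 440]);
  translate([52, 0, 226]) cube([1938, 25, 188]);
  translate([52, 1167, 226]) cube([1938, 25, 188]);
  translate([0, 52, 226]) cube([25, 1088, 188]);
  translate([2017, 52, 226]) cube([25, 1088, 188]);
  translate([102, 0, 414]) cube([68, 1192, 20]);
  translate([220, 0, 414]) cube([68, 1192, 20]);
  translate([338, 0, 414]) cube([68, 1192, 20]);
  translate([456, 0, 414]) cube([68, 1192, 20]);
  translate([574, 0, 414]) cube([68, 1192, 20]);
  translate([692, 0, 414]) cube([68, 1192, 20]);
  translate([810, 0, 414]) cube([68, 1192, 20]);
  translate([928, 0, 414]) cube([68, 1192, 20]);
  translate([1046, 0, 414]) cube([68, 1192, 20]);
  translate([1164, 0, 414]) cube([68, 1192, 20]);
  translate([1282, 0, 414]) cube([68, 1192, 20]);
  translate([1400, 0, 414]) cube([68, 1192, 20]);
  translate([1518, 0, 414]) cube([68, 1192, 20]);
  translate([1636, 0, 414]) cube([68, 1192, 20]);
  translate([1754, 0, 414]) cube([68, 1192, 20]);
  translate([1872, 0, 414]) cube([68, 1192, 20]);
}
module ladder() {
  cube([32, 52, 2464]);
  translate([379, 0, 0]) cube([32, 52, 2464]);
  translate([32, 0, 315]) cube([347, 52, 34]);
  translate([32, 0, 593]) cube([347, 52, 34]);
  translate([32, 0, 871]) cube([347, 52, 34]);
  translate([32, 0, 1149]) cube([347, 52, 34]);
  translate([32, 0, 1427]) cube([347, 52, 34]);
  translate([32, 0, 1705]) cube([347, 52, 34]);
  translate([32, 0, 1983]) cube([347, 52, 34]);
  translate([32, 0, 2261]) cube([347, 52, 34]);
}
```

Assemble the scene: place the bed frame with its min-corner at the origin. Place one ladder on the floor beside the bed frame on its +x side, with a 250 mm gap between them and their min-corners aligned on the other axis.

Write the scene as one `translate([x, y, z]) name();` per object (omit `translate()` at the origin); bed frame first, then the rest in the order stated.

bed_frame();
translate([2292, 0, 0]) ladder();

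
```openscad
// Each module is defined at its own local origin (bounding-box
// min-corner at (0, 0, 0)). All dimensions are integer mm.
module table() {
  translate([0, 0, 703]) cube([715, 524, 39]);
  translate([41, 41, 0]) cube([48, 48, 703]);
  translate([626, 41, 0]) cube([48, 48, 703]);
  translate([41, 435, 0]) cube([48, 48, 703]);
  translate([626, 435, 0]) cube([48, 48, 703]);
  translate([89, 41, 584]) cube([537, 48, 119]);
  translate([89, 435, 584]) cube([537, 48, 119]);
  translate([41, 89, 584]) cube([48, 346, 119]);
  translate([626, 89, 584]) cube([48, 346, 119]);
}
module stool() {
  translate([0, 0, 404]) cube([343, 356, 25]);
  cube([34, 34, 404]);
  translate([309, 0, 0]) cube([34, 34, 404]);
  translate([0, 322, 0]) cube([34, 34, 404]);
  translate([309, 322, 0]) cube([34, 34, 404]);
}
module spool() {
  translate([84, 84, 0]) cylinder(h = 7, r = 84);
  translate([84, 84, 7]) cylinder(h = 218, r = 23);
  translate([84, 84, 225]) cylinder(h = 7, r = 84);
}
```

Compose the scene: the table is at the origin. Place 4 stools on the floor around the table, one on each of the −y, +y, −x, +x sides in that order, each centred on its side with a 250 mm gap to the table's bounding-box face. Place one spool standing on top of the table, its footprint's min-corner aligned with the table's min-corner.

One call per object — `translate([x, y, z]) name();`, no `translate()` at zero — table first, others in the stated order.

table();
translate([186, -606, 0]) stool();
translate([186, 774, 0]) stool();
translate([-593, 84, 0]) stool();
translate([965, 84, 0]) stool();
translate([0, 0, 742]) spool();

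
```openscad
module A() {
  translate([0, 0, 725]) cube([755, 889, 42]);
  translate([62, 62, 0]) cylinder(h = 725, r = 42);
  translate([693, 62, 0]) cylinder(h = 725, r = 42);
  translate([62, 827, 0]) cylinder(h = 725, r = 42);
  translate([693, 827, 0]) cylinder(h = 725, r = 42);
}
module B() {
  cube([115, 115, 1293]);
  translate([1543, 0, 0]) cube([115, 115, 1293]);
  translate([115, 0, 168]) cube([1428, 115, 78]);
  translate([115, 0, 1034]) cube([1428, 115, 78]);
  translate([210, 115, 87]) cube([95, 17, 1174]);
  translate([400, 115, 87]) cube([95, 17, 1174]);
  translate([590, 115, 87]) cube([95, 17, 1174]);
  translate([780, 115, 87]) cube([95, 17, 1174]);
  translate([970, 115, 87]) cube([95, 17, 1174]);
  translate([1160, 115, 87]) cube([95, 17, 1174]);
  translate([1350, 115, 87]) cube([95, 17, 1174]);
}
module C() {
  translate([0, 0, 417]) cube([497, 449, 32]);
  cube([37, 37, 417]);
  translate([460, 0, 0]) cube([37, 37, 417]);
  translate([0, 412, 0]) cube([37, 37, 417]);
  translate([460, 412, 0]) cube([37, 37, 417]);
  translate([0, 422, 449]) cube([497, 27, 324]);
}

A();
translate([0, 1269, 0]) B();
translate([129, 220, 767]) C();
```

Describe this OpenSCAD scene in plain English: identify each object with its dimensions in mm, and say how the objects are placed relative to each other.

A is a table with a 755×889 mm rectangular top, 42 mm thick, top surface at z = 767 mm, supported by four round legs of 84 mm diameter, each leg's bounding box inset 20 mm from the nearest pair of top edges, running from the floor.

B is a fence section. Two 115×115 mm posts, 1293 mm tall, stand on the floor with a clear span of 1428 mm between their inner faces. Two horizontal rails of 115×78 mm section span the gap between the posts with their undersides at z = 168 mm and z = 1034 mm, flush with the posts' −y face. 7 pickets, each 95 mm wide, 17 mm thick and 1174 mm tall, are fixed to the +y face of the rails with their bottoms at z = 87 mm, evenly spaced across the span with equal gaps (rounded down to the nearest mm) at the −x end and between each pair — any rounding remainder accumulates at the +x end.

C is a chair: 497×449 mm seat, 32 mm thick, top at z = 449 mm, on four 37 mm square corner legs flush with the seat edges. A 27 mm thick backrest slab spans the full seat width, extending 324 mm above the seat top, its back face flush with the seat's +y edge.

The fence section is on the floor beside the table on its +y side. The chair is on top of the table, centred.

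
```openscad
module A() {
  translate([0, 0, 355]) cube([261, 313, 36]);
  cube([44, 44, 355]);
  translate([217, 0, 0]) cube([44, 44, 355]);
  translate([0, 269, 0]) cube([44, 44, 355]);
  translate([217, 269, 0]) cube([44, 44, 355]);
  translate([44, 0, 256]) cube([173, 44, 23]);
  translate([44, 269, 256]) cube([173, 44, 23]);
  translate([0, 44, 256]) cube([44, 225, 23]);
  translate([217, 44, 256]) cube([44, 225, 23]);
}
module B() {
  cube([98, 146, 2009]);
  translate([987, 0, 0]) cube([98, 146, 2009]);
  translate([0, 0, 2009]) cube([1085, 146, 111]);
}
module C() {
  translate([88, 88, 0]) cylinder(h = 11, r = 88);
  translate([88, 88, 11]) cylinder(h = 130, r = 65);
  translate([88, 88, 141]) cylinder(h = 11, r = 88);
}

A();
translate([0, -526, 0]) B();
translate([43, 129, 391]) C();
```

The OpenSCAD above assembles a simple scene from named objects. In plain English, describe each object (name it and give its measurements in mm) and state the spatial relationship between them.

A is a simple wooden stool: a rectangular seat 261 mm (x) by 313 mm (y), 36 mm thick, top face at z = 391 mm, on four square legs, each 44×44 mm in cross-section. The legs rest on z = 0, each flush with a corner of the seat. Four stretchers, 44 mm wide and 23 mm tall, connect adjacent legs with their undersides at z = 256 mm, each running between the inner faces of the legs it joins and aligned with the legs' outer faces on the other axis.

B is a rectangular door frame: two vertical jambs of 98×146 mm section, 2009 mm tall, with a clear opening 889 mm wide between their inner faces. A header 111 mm tall and 146 mm deep lies on top of the jambs and spans the full outside width.

C is a spool: two coaxial disc flanges of radius 88 mm and thickness 11 mm, joined by a core cylinder of radius 65 mm and height 130 mm. The lower flange rests on z = 0 and the three cylinders share a vertical axis.

The door frame is on the floor beside the stool on its −y side. The spool is on top of the stool.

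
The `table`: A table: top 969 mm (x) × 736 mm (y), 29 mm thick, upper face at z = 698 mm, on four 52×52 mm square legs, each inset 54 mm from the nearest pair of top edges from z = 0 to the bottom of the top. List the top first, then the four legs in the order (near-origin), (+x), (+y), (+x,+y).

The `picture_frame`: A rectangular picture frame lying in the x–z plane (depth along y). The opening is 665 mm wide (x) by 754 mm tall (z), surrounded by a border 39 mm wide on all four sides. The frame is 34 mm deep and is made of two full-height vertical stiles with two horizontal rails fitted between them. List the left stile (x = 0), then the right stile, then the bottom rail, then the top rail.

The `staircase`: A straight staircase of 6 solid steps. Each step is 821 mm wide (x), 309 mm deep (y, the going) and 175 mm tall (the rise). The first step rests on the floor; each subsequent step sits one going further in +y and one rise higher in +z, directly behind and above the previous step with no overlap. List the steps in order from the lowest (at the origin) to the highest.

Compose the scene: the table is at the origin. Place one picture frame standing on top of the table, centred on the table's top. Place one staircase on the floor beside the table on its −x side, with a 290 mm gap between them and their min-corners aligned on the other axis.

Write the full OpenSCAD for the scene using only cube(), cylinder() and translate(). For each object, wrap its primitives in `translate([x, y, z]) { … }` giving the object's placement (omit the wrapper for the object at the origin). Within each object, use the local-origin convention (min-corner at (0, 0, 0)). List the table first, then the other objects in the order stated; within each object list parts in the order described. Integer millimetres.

translate([0, 0, 669]) cube([969, 736, 29]);
translate([54, 54, 0]) cube([52, 52, 669]);
translate([863, 54, 0]) cube([52, 52, 669]);
translate([54, 630, 0]) cube([52, 52, 669]);
translate([863, 630, 0]) cube([52, 52, 669]);
translate([113, 351, 698]) {
  cube([39, 34, 832]);
  translate([704, 0, 0]) cube([39, 34, 832]);
  translate([39, 0, 0]) cube([665, 34, 39]);
  translate([39, 0, 793]) cube([665, 34, 39]);
}
translate([-1111, 0, 0]) {
  cube([821, 309, 175]);
  translate([0, 309, 175]) cube([821, 309, 175]);
  translate([0, 618, 350]) cube([821, 309, 175]);
  translate([0, 927, 525]) cube([821, 309, 175]);
  translate([0, 1236, 700]) cube([821, 309, 175]);
  translate([0, 1545, 875]) cube([821, 309, 175]);
}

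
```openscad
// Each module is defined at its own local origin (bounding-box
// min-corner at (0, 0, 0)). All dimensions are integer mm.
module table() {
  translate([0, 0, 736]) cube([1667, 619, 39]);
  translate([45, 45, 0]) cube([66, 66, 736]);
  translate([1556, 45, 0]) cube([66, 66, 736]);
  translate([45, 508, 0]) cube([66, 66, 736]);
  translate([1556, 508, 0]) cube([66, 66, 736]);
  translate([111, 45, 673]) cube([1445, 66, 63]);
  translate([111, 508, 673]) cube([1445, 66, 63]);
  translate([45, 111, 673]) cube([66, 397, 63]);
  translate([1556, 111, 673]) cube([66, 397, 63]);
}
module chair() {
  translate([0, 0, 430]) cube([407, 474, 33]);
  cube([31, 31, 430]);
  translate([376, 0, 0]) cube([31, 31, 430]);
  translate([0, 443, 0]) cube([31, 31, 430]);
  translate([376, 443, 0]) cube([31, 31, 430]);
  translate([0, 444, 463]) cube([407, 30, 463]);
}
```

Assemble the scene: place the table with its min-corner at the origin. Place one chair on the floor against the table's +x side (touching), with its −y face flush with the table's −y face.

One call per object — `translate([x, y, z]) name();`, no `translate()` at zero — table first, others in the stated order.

table();
translate([1667, 0, 0]) chair();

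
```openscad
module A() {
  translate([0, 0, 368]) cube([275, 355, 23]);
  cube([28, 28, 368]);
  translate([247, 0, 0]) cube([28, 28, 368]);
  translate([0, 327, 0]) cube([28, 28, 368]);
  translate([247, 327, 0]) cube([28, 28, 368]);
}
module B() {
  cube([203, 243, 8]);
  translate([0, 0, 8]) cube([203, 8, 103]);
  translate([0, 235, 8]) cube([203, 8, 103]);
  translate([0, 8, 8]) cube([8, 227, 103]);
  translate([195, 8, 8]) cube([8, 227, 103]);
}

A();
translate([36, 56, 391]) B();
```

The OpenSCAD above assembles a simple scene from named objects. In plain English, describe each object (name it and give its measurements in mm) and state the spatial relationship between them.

A is a simple wooden stool: a rectangular seat 275 mm (x) by 355 mm (y), 23 mm thick, top face at z = 391 mm, on four square legs, each 28×28 mm in cross-section. The legs rest on z = 0, each flush with a corner of the seat.

B is an open storage box with external size 203×243×111 mm and wall thickness 8 mm (the base is also 8 mm thick). The base covers the whole footprint; the four walls stand on the base, with the y-facing walls full-width and the x-facing walls fitting between their inner faces.

The open box is on top of the stool, centred.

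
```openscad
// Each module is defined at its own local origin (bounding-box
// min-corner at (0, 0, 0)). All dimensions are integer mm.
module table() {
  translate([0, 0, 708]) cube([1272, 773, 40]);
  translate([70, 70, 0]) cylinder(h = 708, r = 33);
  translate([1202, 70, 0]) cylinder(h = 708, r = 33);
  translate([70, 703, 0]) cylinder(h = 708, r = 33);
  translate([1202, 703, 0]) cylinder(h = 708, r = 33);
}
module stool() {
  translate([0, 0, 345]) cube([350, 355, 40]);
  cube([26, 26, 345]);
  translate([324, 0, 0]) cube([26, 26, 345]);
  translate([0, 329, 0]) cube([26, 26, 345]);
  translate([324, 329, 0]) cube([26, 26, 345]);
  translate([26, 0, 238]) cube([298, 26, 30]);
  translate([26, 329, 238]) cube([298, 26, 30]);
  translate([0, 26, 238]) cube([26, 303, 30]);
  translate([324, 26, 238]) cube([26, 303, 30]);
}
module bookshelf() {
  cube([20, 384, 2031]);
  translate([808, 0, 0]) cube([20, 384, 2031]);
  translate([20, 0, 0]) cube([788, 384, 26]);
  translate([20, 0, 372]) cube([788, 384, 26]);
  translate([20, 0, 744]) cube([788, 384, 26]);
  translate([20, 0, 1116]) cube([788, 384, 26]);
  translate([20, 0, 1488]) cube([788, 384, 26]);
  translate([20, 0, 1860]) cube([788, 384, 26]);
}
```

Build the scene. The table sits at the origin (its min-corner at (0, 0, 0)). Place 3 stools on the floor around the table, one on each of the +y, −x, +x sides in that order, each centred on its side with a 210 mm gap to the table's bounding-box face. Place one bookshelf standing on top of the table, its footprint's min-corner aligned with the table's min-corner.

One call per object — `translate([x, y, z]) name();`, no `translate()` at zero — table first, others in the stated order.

table();
translate([461, 983, 0]) stool();
translate([-560, 209, 0]) stool();
translate([1482, 209, 0]) stool();
translate([0, 0, 748]) bookshelf();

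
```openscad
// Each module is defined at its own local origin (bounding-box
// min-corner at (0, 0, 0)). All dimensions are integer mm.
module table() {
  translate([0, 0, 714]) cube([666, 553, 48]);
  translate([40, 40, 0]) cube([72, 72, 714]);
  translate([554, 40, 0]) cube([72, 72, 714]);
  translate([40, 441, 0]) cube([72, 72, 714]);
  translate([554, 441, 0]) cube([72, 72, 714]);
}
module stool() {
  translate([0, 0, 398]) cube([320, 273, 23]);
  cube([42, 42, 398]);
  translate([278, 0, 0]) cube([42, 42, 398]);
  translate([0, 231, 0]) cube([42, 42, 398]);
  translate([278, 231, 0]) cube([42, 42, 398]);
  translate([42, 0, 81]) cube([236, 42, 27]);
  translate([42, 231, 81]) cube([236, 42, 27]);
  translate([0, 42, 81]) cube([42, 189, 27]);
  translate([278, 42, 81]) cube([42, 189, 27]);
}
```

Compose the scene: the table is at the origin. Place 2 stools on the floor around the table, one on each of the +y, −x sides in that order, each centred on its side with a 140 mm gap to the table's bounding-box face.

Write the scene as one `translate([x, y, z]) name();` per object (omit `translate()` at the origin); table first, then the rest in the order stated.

table();
translate([173, 693, 0]) stool();
translate([-460, 140, 0]) stool();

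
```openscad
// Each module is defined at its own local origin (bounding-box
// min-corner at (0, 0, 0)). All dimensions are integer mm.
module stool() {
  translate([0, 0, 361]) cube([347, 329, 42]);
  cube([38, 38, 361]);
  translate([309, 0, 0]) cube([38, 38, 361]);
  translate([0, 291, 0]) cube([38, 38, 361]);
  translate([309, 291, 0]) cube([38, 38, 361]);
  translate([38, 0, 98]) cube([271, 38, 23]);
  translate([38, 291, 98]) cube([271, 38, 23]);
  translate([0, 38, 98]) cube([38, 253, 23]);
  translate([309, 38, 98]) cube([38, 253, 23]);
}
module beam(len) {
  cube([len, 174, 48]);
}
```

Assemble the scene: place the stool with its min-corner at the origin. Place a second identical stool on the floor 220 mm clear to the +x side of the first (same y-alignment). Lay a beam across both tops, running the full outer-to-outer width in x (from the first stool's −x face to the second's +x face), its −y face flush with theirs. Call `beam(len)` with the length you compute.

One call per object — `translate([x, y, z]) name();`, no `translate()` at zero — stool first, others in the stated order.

stool();
translate([567, 0, 0]) stool();
translate([0, 0, 403]) beam(914);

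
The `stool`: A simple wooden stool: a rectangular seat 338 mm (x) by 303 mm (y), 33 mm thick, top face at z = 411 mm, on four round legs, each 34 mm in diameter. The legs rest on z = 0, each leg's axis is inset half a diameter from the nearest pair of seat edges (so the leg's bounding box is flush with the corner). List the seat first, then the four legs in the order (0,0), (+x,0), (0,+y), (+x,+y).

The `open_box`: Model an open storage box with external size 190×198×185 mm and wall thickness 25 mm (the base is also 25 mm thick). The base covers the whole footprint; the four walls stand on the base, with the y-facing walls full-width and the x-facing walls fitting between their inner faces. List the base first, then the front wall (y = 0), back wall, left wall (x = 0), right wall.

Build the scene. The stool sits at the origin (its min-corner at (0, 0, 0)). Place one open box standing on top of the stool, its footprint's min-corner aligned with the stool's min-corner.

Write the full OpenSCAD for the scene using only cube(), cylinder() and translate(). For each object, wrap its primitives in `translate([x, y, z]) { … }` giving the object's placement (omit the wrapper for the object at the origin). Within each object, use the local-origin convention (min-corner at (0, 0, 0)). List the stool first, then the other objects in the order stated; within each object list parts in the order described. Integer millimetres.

translate([0, 0, 378]) cube([338, 303, 33]);
translate([17, 17, 0]) cylinder(h = 378, r = 17);
translate([321, 17, 0]) cylinder(h = 378, r = 17);
translate([17, 286, 0]) cylinder(h = 378, r = 17);
translate([321, 286, 0]) cylinder(h = 378, r = 17);
translate([0, 0, 411]) {
  cube([190, 198, 25]);
  translate([0, 0, 25]) cube([190, 25, 160]);
  translate([0, 173, 25]) cube([190, 25, 160]);
  translate([0, 25, 25]) cube([25, 148, 160]);
  translate([165, 25, 25]) cube([25, 148, 160]);
}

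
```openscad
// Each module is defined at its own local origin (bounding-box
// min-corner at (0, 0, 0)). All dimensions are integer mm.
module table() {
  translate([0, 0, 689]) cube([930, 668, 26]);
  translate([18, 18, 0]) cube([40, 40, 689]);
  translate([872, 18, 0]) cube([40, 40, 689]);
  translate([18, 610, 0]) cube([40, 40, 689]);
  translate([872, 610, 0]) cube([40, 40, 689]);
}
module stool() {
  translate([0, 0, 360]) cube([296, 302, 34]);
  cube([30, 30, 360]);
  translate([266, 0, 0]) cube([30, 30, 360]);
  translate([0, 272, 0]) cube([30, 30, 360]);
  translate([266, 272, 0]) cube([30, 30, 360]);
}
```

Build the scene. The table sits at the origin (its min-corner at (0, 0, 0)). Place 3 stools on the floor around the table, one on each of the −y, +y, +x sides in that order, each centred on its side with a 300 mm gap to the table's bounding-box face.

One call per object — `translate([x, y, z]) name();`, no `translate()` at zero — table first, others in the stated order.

table();
translate([317, -602, 0]) stool();
translate([317, 968, 0]) stool();
translate([1230, 183, 0]) stool();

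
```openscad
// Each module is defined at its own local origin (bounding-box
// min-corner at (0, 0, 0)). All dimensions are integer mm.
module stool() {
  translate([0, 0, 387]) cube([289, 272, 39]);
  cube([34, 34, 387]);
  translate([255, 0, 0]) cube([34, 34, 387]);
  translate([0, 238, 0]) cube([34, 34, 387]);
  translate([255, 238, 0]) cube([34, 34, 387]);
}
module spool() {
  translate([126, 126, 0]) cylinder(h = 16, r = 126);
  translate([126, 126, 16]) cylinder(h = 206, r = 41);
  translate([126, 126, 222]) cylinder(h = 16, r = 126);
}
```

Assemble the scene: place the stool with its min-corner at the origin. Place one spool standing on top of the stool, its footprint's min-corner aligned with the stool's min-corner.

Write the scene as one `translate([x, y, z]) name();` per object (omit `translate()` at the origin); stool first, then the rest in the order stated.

stool();
translate([0, 0, 426]) spool();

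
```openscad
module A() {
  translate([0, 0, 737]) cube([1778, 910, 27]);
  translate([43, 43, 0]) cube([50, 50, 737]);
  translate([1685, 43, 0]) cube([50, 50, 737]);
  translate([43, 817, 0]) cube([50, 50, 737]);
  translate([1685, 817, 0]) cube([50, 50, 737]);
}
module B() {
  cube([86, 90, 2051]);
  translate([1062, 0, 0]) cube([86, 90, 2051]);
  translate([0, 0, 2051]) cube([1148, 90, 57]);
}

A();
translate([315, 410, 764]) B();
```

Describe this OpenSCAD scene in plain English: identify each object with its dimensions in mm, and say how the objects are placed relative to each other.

A is a table with a 1778×910 mm rectangular top, 27 mm thick, top surface at z = 764 mm, supported by four 50×50 mm square legs, each inset 43 mm from the nearest pair of top edges, running from the floor.

B is a door frame. The clear opening is 976 mm wide and 2051 mm high. Two 86 mm wide jambs, 90 mm deep, stand either side of the opening from the floor to the top of the opening. A 57 mm thick head sits across the top of both jambs, spanning the full outside width of the frame.

The door frame is on top of the table, centred.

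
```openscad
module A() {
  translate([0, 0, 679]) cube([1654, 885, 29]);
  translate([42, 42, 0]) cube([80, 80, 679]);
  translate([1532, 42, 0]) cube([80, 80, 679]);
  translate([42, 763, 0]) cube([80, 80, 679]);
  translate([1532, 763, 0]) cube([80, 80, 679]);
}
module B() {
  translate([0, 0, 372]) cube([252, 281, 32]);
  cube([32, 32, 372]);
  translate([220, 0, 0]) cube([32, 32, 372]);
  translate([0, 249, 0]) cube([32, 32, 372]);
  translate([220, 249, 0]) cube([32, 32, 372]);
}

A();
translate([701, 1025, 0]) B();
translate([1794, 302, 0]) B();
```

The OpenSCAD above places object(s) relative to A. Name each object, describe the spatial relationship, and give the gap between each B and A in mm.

A is a table. B is a stool. Two stools sit around the table at the +y, +x sides. The gap between each stool and the table is 140 mm.

Each stool's nearest face is 140 mm from the table's bounding box.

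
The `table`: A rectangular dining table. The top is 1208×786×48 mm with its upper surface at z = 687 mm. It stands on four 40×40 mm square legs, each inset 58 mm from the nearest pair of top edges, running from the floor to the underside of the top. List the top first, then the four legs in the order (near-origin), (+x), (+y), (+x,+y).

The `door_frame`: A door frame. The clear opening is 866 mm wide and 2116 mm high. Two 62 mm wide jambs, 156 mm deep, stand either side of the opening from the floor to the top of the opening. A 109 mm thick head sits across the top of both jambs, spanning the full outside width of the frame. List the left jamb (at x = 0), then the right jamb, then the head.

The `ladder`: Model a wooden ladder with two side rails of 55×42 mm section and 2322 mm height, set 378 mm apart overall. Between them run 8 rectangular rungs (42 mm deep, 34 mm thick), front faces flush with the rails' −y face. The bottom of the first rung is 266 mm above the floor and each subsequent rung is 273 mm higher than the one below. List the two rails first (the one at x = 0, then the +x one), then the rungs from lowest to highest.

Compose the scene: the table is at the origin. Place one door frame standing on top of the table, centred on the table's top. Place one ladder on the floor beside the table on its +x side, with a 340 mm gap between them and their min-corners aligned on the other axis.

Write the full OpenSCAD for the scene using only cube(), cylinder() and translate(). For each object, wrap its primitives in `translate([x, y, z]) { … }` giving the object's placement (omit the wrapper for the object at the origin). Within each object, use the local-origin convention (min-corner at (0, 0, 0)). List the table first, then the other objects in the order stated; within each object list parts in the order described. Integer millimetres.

translate([0, 0, 639]) cube([1208, 786, 48]);
translate([58, 58, 0]) cube([40, 40, 639]);
translate([1110, 58, 0]) cube([40, 40, 639]);
translate([58, 688, 0]) cube([40, 40, 639]);
translate([1110, 688, 0]) cube([40, 40, 639]);
translate([109, 315, 687]) {
  cube([62, 156, 2116]);
  translate([928, 0, 0]) cube([62, 156, 2116]);
  translate([0, 0, 2116]) cube([990, 156, 109]);
}
translate([1548, 0, 0]) {
  cube([55, 42, 2322]);
  translate([323, 0, 0]) cube([55, 42, 2322]);
  translate([55, 0, 266]) cube([268, 42, 34]);
  translate([55, 0, 539]) cube([268, 42, 34]);
  translate([55, 0, 812]) cube([268, 42, 34]);
  translate([55, 0, 1085]) cube([268, 42, 34]);
  translate([55, 0, 1358]) cube([268, 42, 34]);
  translate([55, 0, 1631]) cube([268, 42, 34]);
  translate([55, 0, 1904]) cube([268, 42, 34]);
  translate([55, 0, 2177]) cube([268, 42, 34]);
}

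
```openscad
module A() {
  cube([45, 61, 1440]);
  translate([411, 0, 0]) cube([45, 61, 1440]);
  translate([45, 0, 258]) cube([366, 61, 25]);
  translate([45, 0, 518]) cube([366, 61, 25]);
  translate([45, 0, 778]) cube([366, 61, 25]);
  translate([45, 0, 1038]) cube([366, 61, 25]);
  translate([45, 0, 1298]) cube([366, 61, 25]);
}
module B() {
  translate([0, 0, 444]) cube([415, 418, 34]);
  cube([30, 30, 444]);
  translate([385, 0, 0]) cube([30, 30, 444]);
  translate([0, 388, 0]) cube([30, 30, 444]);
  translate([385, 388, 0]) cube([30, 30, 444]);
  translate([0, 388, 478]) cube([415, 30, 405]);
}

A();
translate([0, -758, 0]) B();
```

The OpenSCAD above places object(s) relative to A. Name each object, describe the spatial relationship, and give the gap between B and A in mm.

A is a ladder. B is a chair. The chair is on the floor beside the ladder on its −y side. The gap between the chair and the ladder is 340 mm.

The chair's nearest face is 340 mm from the ladder's −y face.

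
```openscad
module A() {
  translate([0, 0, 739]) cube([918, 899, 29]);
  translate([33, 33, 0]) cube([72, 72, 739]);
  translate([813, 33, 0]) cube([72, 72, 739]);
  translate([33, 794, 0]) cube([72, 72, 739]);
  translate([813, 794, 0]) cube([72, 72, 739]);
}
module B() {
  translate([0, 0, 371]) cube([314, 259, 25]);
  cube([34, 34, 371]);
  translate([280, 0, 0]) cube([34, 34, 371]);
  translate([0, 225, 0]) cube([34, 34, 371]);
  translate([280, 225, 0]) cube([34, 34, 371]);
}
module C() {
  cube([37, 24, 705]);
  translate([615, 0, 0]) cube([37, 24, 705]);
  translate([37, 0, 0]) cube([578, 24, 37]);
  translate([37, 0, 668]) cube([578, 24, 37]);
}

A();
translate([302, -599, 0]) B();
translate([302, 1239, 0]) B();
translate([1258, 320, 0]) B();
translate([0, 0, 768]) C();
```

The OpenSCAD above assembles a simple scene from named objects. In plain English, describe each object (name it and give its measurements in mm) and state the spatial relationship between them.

A is a rectangular dining table. The top is 918×899×29 mm with its upper surface at z = 768 mm. It stands on four 72×72 mm square legs, each inset 33 mm from the nearest pair of top edges, running from the floor to the underside of the top.

B is a simple wooden stool: a rectangular seat 314 mm (x) by 259 mm (y), 25 mm thick, top face at z = 396 mm, on four square legs, each 34×34 mm in cross-section. The legs rest on z = 0, each flush with a corner of the seat.

C is a picture frame with a 578×631 mm rectangular opening (x by z) and a uniform 37 mm border on every side. Frame depth is 24 mm along y. It is built from two vertical stiles running the full outside height and two horizontal rails spanning the gap between the stiles.

Three stools sit around the table at the −y, +y, +x sides. The picture frame is on top of the table.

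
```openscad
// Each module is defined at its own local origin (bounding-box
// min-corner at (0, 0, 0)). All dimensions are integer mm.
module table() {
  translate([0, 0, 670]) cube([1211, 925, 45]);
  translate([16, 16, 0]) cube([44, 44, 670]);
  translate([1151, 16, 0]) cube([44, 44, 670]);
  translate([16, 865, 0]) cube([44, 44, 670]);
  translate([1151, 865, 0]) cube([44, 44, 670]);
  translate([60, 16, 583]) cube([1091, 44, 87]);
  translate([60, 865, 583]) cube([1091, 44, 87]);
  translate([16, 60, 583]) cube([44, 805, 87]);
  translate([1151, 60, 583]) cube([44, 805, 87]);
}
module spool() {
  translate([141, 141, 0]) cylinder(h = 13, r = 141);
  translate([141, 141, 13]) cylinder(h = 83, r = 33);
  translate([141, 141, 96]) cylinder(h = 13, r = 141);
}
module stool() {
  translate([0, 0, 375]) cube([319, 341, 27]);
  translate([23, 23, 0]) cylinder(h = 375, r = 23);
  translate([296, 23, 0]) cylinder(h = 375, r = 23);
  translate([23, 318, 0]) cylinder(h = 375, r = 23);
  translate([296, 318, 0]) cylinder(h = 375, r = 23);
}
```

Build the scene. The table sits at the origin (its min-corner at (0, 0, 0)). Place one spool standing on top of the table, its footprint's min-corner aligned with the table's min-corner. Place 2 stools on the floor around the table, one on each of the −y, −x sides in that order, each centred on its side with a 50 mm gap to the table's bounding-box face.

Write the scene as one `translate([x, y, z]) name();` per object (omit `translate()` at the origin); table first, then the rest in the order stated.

table();
translate([0, 0, 715]) spool();
translate([446, -391, 0]) stool();
translate([-369, 292, 0]) stool();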